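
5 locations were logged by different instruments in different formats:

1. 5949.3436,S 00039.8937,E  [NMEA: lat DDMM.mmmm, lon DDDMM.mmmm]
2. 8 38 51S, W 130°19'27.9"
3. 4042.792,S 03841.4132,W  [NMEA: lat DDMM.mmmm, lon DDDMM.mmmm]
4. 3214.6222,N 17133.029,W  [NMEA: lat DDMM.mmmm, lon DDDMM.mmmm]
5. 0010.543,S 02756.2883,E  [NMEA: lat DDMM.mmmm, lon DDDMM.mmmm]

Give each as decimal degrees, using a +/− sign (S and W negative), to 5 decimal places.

Point 1:
  Latitude: degrees = first 2 digits = 59, minutes = 49.3436; 59 + 49.3436/60 = 59.822393
  S ⇒ negate
  λ: split at 3 digits → 000° and 39.8937′; 0 + 39.8937/60 = 0.664895
  E → positive
Point 2:
  Lat: 38′ + 51″ = 38.85000′; 8 + 38.85000/60 = 8.647500
  S → negative
  Longitude: 130 + 19/60 + 27.9/3600 = 130.324417
  W → negative
Point 3:
  Latitude: degrees = first 2 digits = 40, minutes = 42.792; 40 + 42.792/60 = 40.713200
  hemisphere S, so the sign is −
  λ: degrees = first 3 digits = 38, minutes = 41.4132; 38 + 41.4132/60 = 38.690220
  W ⇒ negate
Point 4:
  Latitude: split at 2 digits → 32° and 14.6222′; 32 + 14.6222/60 = 32.243703
  N → positive
  λ: degrees = first 3 digits = 171, minutes = 33.029; 171 + 33.029/60 = 171.550483
  hemisphere W, so the sign is −
Point 5:
  φ: split at 2 digits → 00° and 10.543′; 0 + 10.543/60 = 0.175717
  S → negative
  Longitude: degrees = first 3 digits = 27, minutes = 56.2883; 27 + 56.2883/60 = 27.938138
  E ⇒ keep positive

1. -59.82239, 0.66490
2. -8.64750, -130.32442
3. -40.71320, -38.69022
4. 32.24370, -171.55048
5. -0.17572, 27.93814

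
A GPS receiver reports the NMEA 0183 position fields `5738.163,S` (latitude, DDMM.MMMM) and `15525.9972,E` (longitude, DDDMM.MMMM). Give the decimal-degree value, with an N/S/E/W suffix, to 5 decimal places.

57.63605° S, 155.43329° E

Latitude: split at 2 digits → 57° and 38.163′; 57 + 38.163/60 = 57.636050
Lon: split at 3 digits → 155° and 25.9972′; 155 + 25.9972/60 = 155.433287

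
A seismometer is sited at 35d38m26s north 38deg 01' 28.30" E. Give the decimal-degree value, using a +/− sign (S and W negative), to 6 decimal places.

35.640556, 38.024528

Lat: 35° + 38/60 + 26/3600 = 35 + 0.633333 + 0.007222 = 35.6405556
N ⇒ keep positive
λ: 38 + 1/60 + 28.3/3600 = 38.0245278
E ⇒ keep positive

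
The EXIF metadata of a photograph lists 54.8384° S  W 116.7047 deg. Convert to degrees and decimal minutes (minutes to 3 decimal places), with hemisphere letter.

54° 50.304′ S, 116° 42.282′ W

Latitude: minutes = (54.838400 − 54) × 60 = 50.30400
λ: fractional part 0.704700 → 42.28200 minutes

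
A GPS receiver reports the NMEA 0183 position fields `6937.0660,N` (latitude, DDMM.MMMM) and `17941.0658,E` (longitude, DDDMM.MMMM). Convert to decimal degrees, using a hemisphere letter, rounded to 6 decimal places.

Latitude: degrees = first 2 digits = 69, minutes = 37.066; 69 + 37.066/60 = 69.6177667
Longitude: split at 3 digits → 179° and 41.0658′; 179 + 41.0658/60 = 179.6844300

69.617767° N, 179.684430° E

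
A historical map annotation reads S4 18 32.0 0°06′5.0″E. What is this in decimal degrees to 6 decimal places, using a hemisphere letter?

Lat: 4 + 18/60 + 32/3600 = 4.3088889
Lon: 0 + 6/60 + 5/3600 = 0.1013889

4.308889° S, 0.101389° E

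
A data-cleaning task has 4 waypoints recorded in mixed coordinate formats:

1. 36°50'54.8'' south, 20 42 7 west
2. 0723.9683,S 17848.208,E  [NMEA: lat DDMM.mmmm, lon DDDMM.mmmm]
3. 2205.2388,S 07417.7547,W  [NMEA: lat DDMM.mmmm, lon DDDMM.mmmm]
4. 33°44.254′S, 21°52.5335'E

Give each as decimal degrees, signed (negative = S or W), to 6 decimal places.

1. -36.848556, -20.701944
2. -7.399472, 178.803467
3. -22.087313, -74.295912
4. -33.737567, 21.875558

Point 1:
  φ: 50′ + 54.8″ = 50.91333′; 36 + 50.91333/60 = 36.8485556
  S → negative
  Lon: 20 + 42/60 + 7/3600 = 20.7019444
  hemisphere W, so the sign is −
Point 2:
  Latitude: degrees = first 2 digits = 7, minutes = 23.9683; 7 + 23.9683/60 = 7.3994717
  hemisphere S, so the sign is −
  Lon: split at 3 digits → 178° and 48.208′; 178 + 48.208/60 = 178.8034667
  E ⇒ keep positive
Point 3:
  Lat: split at 2 digits → 22° and 5.2388′; 22 + 5.2388/60 = 22.0873133
  S ⇒ negate
  Lon: split at 3 digits → 074° and 17.7547′; 74 + 17.7547/60 = 74.2959117
  W ⇒ negate
Point 4:
  Latitude: 33 + 44.254/60 = 33.7375667
  S ⇒ negate
  Lon: 52.5335′ = 0.875558°; total 21.8755583
  E → positive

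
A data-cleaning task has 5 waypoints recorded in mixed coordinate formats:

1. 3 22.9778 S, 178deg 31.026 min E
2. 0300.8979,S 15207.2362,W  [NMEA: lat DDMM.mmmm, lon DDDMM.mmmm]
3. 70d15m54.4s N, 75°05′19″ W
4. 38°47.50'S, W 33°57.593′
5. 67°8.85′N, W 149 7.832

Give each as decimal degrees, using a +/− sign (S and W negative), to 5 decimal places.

1. -3.38296, 178.51710
2. -3.01497, -152.12060
3. 70.26511, -75.08861
4. -38.79167, -33.95988
5. 67.14750, -149.13053

Point 1:
  φ: 3 + 22.9778/60 = 3.382963
  S ⇒ negate
  λ: 31.026′ = 0.517100°; total 178.517100
  E → positive
Point 2:
  Lat: degrees = first 2 digits = 3, minutes = 0.8979; 3 + 0.8979/60 = 3.014965
  S → negative
  Lon: degrees = first 3 digits = 152, minutes = 7.2362; 152 + 7.2362/60 = 152.120603
  hemisphere W, so the sign is −
Point 3:
  Lat: 70° + 15/60 + 54.4/3600 = 70 + 0.250000 + 0.015111 = 70.265111
  N → positive
  λ: 75° + 5/60 + 19/3600 = 75 + 0.083333 + 0.005278 = 75.088611
  W ⇒ negate
Point 4:
  Lat: 47.5′ = 0.791667°; total 38.791667
  S → negative
  λ: 57.593′ = 0.959883°; total 33.959883
  hemisphere W, so the sign is −
Point 5:
  Latitude: 67 + 8.85/60 = 67.147500
  N ⇒ keep positive
  Lon: 7.832′ = 0.130533°; total 149.130533
  hemisphere W, so the sign is −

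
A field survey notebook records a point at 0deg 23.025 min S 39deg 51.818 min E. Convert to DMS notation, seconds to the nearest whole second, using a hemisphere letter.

Lat: 23.02500′ → 23′ and 0.02500 × 60 = 1.50″
Lon: 51.81800′ → 51′ and 0.81800 × 60 = 49.08″

0°23′2″ S, 39°51′49″ E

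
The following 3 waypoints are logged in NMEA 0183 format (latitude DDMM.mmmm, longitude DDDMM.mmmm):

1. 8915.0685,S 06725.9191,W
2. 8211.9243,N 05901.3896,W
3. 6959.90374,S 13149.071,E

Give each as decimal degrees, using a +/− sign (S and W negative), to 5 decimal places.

1. -89.25114, -67.43199
2. 82.19874, -59.02316
3. -69.99840, 131.81785

Point 1:
  Latitude: degrees = first 2 digits = 89, minutes = 15.0685; 89 + 15.0685/60 = 89.251142
  S ⇒ negate
  Longitude: degrees = first 3 digits = 67, minutes = 25.9191; 67 + 25.9191/60 = 67.431985
  W ⇒ negate
Point 2:
  φ: split at 2 digits → 82° and 11.9243′; 82 + 11.9243/60 = 82.198738
  N ⇒ keep positive
  Lon: split at 3 digits → 059° and 1.3896′; 59 + 1.3896/60 = 59.023160
  W ⇒ negate
Point 3:
  Lat: split at 2 digits → 69° and 59.90374′; 69 + 59.90374/60 = 69.998396
  hemisphere S, so the sign is −
  λ: degrees = first 3 digits = 131, minutes = 49.071; 131 + 49.071/60 = 131.817850
  E ⇒ keep positive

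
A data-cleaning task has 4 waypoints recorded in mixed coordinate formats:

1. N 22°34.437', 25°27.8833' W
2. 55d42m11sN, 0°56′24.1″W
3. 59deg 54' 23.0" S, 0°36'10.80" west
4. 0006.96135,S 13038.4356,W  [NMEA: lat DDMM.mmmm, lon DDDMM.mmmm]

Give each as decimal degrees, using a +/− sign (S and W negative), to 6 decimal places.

Point 1:
  φ: 34.437′ = 0.573950°; total 22.5739500
  N ⇒ keep positive
  λ: 27.8833′ = 0.464722°; total 25.4647217
  W → negative
Point 2:
  Latitude: 55 + 42/60 + 11/3600 = 55.7030556
  N ⇒ keep positive
  Lon: 56′ + 24.1″ = 56.40167′; 0 + 56.40167/60 = 0.9400278
  W → negative
Point 3:
  φ: 59 + 54/60 + 23/3600 = 59.9063889
  S → negative
  Longitude: 0° + 36/60 + 10.8/3600 = 0 + 0.600000 + 0.003000 = 0.6030000
  W → negative
Point 4:
  Lat: degrees = first 2 digits = 0, minutes = 6.96135; 0 + 6.96135/60 = 0.1160225
  hemisphere S, so the sign is −
  Longitude: degrees = first 3 digits = 130, minutes = 38.4356; 130 + 38.4356/60 = 130.6405933
  W ⇒ negate

1. 22.573950, -25.464722
2. 55.703056, -0.940028
3. -59.906389, -0.603000
4. -0.116023, -130.640593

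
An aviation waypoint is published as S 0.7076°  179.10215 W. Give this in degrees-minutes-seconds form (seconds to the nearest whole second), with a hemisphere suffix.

0°42′27″ S, 179°06′8″ W

Lat: 0.707600° → 42.45600′; 0.45600 × 60 = 27.36″
Longitude: whole degrees 179; 6.12900′ → 6′ and 7.74″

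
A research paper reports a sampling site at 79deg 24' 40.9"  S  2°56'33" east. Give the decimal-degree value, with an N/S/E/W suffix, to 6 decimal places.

Lat: 24′ + 40.9″ = 24.68167′; 79 + 24.68167/60 = 79.4113611
Longitude: 2° + 56/60 + 33/3600 = 2 + 0.933333 + 0.009167 = 2.9425000

79.411361° S, 2.942500° E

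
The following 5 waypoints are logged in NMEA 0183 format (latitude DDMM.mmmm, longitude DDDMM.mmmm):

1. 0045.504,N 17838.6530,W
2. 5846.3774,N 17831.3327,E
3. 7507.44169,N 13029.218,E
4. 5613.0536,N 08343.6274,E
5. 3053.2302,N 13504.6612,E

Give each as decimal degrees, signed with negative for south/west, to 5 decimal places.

Point 1:
  φ: degrees = first 2 digits = 0, minutes = 45.504; 0 + 45.504/60 = 0.758400
  N ⇒ keep positive
  Lon: split at 3 digits → 178° and 38.653′; 178 + 38.653/60 = 178.644217
  W → negative
Point 2:
  φ: split at 2 digits → 58° and 46.3774′; 58 + 46.3774/60 = 58.772957
  N ⇒ keep positive
  Longitude: split at 3 digits → 178° and 31.3327′; 178 + 31.3327/60 = 178.522212
  E ⇒ keep positive
Point 3:
  Lat: degrees = first 2 digits = 75, minutes = 7.44169; 75 + 7.44169/60 = 75.124028
  N → positive
  Longitude: degrees = first 3 digits = 130, minutes = 29.218; 130 + 29.218/60 = 130.486967
  E → positive
Point 4:
  Lat: degrees = first 2 digits = 56, minutes = 13.0536; 56 + 13.0536/60 = 56.217560
  N ⇒ keep positive
  Lon: degrees = first 3 digits = 83, minutes = 43.6274; 83 + 43.6274/60 = 83.727123
  E ⇒ keep positive
Point 5:
  φ: degrees = first 2 digits = 30, minutes = 53.2302; 30 + 53.2302/60 = 30.887170
  N ⇒ keep positive
  λ: split at 3 digits → 135° and 4.6612′; 135 + 4.6612/60 = 135.077687
  E ⇒ keep positive

1. 0.75840, -178.64422
2. 58.77296, 178.52221
3. 75.12403, 130.48697
4. 56.21756, 83.72712
5. 30.88717, 135.07769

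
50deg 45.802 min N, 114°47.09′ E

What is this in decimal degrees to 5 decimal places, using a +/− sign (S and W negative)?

50.76337, 114.78483

Lat: 50 + 45.802/60 = 50.763367
N ⇒ keep positive
Longitude: 114 + 47.09/60 = 114.784833
E → positive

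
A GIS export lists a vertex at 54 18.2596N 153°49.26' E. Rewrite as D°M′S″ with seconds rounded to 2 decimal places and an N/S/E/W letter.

54°18′15.58″ N, 153°49′15.60″ E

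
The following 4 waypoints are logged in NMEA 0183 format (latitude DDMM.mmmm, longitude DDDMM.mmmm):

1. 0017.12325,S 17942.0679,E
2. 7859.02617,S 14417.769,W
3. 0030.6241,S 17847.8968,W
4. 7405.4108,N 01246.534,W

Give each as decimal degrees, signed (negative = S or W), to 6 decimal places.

1. -0.285388, 179.701132
2. -78.983770, -144.296150
3. -0.510402, -178.798280
4. 74.090180, -12.775567

Point 1:
  Latitude: degrees = first 2 digits = 0, minutes = 17.12325; 0 + 17.12325/60 = 0.2853875
  S ⇒ negate
  Longitude: degrees = first 3 digits = 179, minutes = 42.0679; 179 + 42.0679/60 = 179.7011317
  E → positive
Point 2:
  φ: degrees = first 2 digits = 78, minutes = 59.02617; 78 + 59.02617/60 = 78.9837695
  S → negative
  λ: split at 3 digits → 144° and 17.769′; 144 + 17.769/60 = 144.2961500
  W → negative
Point 3:
  φ: split at 2 digits → 00° and 30.6241′; 0 + 30.6241/60 = 0.5104017
  S ⇒ negate
  Lon: split at 3 digits → 178° and 47.8968′; 178 + 47.8968/60 = 178.7982800
  W ⇒ negate
Point 4:
  Lat: split at 2 digits → 74° and 5.4108′; 74 + 5.4108/60 = 74.0901800
  N ⇒ keep positive
  Lon: degrees = first 3 digits = 12, minutes = 46.534; 12 + 46.534/60 = 12.7755667
  W → negative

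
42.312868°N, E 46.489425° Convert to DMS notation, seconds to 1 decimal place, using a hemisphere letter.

42°18′46.3″ N, 46°29′21.9″ E

φ: whole degrees 42; 18.77208′ → 18′ and 46.325″
λ: whole degrees 46; 29.36550′ → 29′ and 21.930″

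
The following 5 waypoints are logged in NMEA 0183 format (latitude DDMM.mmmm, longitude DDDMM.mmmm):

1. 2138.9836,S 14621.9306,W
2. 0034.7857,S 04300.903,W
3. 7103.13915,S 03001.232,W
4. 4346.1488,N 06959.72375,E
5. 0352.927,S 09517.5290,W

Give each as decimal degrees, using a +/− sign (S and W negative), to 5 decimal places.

1. -21.64973, -146.36551
2. -0.57976, -43.01505
3. -71.05232, -30.02053
4. 43.76915, 69.99540
5. -3.88212, -95.29215

Point 1:
  Lat: degrees = first 2 digits = 21, minutes = 38.9836; 21 + 38.9836/60 = 21.649727
  S ⇒ negate
  Longitude: split at 3 digits → 146° and 21.9306′; 146 + 21.9306/60 = 146.365510
  hemisphere W, so the sign is −
Point 2:
  Lat: degrees = first 2 digits = 0, minutes = 34.7857; 0 + 34.7857/60 = 0.579762
  S ⇒ negate
  Lon: degrees = first 3 digits = 43, minutes = 0.903; 43 + 0.903/60 = 43.015050
  hemisphere W, so the sign is −
Point 3:
  Latitude: degrees = first 2 digits = 71, minutes = 3.13915; 71 + 3.13915/60 = 71.052319
  S → negative
  Lon: degrees = first 3 digits = 30, minutes = 1.232; 30 + 1.232/60 = 30.020533
  hemisphere W, so the sign is −
Point 4:
  Lat: split at 2 digits → 43° and 46.1488′; 43 + 46.1488/60 = 43.769147
  N ⇒ keep positive
  Lon: split at 3 digits → 069° and 59.72375′; 69 + 59.72375/60 = 69.995396
  E → positive
Point 5:
  Latitude: degrees = first 2 digits = 3, minutes = 52.927; 3 + 52.927/60 = 3.882117
  S → negative
  λ: degrees = first 3 digits = 95, minutes = 17.529; 95 + 17.529/60 = 95.292150
  W → negative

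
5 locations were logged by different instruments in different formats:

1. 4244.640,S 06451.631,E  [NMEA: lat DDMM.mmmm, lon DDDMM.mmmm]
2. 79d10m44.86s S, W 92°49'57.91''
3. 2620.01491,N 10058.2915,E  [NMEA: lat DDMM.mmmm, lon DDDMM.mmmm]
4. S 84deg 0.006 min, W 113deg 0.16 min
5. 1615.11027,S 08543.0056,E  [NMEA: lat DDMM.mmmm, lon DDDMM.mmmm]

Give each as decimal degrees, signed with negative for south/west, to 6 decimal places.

Point 1:
  Lat: split at 2 digits → 42° and 44.64′; 42 + 44.64/60 = 42.7440000
  S → negative
  λ: degrees = first 3 digits = 64, minutes = 51.631; 64 + 51.631/60 = 64.8605167
  E ⇒ keep positive
Point 2:
  Latitude: 10′ + 44.86″ = 10.74767′; 79 + 10.74767/60 = 79.1791278
  hemisphere S, so the sign is −
  Longitude: 49′ + 57.91″ = 49.96517′; 92 + 49.96517/60 = 92.8327528
  hemisphere W, so the sign is −
Point 3:
  φ: degrees = first 2 digits = 26, minutes = 20.01491; 26 + 20.01491/60 = 26.3335818
  N → positive
  Lon: degrees = first 3 digits = 100, minutes = 58.2915; 100 + 58.2915/60 = 100.9715250
  E ⇒ keep positive
Point 4:
  Latitude: 0.006′ = 0.000100°; total 84.0001000
  hemisphere S, so the sign is −
  λ: 0.16′ = 0.002667°; total 113.0026667
  W ⇒ negate
Point 5:
  Latitude: split at 2 digits → 16° and 15.11027′; 16 + 15.11027/60 = 16.2518378
  S → negative
  Longitude: split at 3 digits → 085° and 43.0056′; 85 + 43.0056/60 = 85.7167600
  E ⇒ keep positive

1. -42.744000, 64.860517
2. -79.179128, -92.832753
3. 26.333582, 100.971525
4. -84.000100, -113.002667
5. -16.251838, 85.716760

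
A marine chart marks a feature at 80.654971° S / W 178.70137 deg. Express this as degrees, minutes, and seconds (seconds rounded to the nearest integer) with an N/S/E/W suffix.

Latitude: 0.654971 × 60 = 39.29826′ → 39′, remainder × 60 = 17.90″
Lon: whole degrees 178; 42.08220′ → 42′ and 4.93″

80°39′18″ S, 178°42′5″ W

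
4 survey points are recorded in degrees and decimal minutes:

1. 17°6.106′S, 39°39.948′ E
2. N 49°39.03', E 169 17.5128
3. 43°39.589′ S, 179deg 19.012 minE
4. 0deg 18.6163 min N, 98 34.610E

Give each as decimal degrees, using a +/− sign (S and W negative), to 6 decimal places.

1. -17.101767, 39.665800
2. 49.650500, 169.291880
3. -43.659817, 179.316867
4. 0.310272, 98.576833

Point 1:
  φ: 6.106′ = 0.101767°; total 17.1017667
  S → negative
  Longitude: 39 + 39.948/60 = 39.6658000
  E → positive
Point 2:
  Latitude: 39.03′ = 0.650500°; total 49.6505000
  N ⇒ keep positive
  λ: 169 + 17.5128/60 = 169.2918800
  E → positive
Point 3:
  φ: 39.589′ = 0.659817°; total 43.6598167
  S → negative
  Longitude: 19.012′ = 0.316867°; total 179.3168667
  E ⇒ keep positive
Point 4:
  Lat: 0 + 18.6163/60 = 0.3102717
  N → positive
  Lon: 98 + 34.61/60 = 98.5768333
  E → positive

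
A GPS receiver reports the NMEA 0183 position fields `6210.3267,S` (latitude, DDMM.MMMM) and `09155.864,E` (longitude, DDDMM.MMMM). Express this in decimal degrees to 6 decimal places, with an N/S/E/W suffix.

62.172112° S, 91.931067° E

Latitude: split at 2 digits → 62° and 10.3267′; 62 + 10.3267/60 = 62.1721117
Lon: split at 3 digits → 091° and 55.864′; 91 + 55.864/60 = 91.9310667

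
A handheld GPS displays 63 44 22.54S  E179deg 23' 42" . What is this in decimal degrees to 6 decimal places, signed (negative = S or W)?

Lat: 63 + 44/60 + 22.54/3600 = 63.7395944
S → negative
λ: 23′ + 42″ = 23.70000′; 179 + 23.70000/60 = 179.3950000
E → positive

-63.739594, 179.395000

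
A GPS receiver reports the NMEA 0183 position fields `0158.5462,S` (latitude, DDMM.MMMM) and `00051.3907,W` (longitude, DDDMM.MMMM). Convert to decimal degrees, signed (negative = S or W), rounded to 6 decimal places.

-1.975770, -0.856512

φ: split at 2 digits → 01° and 58.5462′; 1 + 58.5462/60 = 1.9757700
hemisphere S, so the sign is −
Lon: split at 3 digits → 000° and 51.3907′; 0 + 51.3907/60 = 0.8565117
W ⇒ negate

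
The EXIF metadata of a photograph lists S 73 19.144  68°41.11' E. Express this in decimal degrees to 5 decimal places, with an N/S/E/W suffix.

Latitude: 19.144′ = 0.319067°; total 73.319067
Lon: 41.11′ = 0.685167°; total 68.685167

73.31907° S, 68.68517° E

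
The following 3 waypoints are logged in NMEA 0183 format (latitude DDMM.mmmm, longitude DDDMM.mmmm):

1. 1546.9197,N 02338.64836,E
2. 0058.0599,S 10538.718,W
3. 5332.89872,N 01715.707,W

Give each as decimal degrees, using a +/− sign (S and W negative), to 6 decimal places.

1. 15.781995, 23.644139
2. -0.967665, -105.645300
3. 53.548312, -17.261783

Point 1:
  Latitude: degrees = first 2 digits = 15, minutes = 46.9197; 15 + 46.9197/60 = 15.7819950
  N → positive
  Lon: degrees = first 3 digits = 23, minutes = 38.64836; 23 + 38.64836/60 = 23.6441393
  E → positive
Point 2:
  Latitude: degrees = first 2 digits = 0, minutes = 58.0599; 0 + 58.0599/60 = 0.9676650
  S ⇒ negate
  Lon: split at 3 digits → 105° and 38.718′; 105 + 38.718/60 = 105.6453000
  W → negative
Point 3:
  Lat: degrees = first 2 digits = 53, minutes = 32.89872; 53 + 32.89872/60 = 53.5483120
  N → positive
  Lon: degrees = first 3 digits = 17, minutes = 15.707; 17 + 15.707/60 = 17.2617833
  W ⇒ negate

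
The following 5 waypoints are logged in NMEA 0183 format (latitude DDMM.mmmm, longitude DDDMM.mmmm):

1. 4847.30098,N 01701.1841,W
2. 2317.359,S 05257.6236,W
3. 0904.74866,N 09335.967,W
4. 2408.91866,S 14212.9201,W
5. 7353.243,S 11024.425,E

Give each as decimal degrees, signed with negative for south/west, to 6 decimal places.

1. 48.788350, -17.019735
2. -23.289317, -52.960393
3. 9.079144, -93.599450
4. -24.148644, -142.215335
5. -73.887383, 110.407083

Point 1:
  Lat: degrees = first 2 digits = 48, minutes = 47.30098; 48 + 47.30098/60 = 48.7883497
  N → positive
  Lon: split at 3 digits → 017° and 1.1841′; 17 + 1.1841/60 = 17.0197350
  hemisphere W, so the sign is −
Point 2:
  φ: degrees = first 2 digits = 23, minutes = 17.359; 23 + 17.359/60 = 23.2893167
  S → negative
  Longitude: split at 3 digits → 052° and 57.6236′; 52 + 57.6236/60 = 52.9603933
  W ⇒ negate
Point 3:
  Lat: degrees = first 2 digits = 9, minutes = 4.74866; 9 + 4.74866/60 = 9.0791443
  N → positive
  λ: degrees = first 3 digits = 93, minutes = 35.967; 93 + 35.967/60 = 93.5994500
  W → negative
Point 4:
  Lat: degrees = first 2 digits = 24, minutes = 8.91866; 24 + 8.91866/60 = 24.1486443
  hemisphere S, so the sign is −
  Longitude: degrees = first 3 digits = 142, minutes = 12.9201; 142 + 12.9201/60 = 142.2153350
  hemisphere W, so the sign is −
Point 5:
  Latitude: split at 2 digits → 73° and 53.243′; 73 + 53.243/60 = 73.8873833
  hemisphere S, so the sign is −
  Lon: split at 3 digits → 110° and 24.425′; 110 + 24.425/60 = 110.4070833
  E ⇒ keep positive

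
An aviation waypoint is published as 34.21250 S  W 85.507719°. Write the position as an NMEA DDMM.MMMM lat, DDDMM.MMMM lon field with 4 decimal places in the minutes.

3412.7500,S / 08530.4631,W

φ: fractional part 0.212500 → 12.750000 minutes
Lon: 85° + 0.507719 × 60 = 85° 30.463140′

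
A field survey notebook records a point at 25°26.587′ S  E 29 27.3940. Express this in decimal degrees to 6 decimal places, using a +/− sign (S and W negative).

-25.443117, 29.456567

φ: 26.587′ = 0.443117°; total 25.4431167
S → negative
Lon: 29 + 27.394/60 = 29.4565667
E ⇒ keep positive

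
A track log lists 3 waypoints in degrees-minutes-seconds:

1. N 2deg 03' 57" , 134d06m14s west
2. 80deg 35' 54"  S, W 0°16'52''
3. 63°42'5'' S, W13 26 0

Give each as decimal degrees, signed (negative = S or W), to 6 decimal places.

Point 1:
  Lat: 2° + 3/60 + 57/3600 = 2 + 0.050000 + 0.015833 = 2.0658333
  N ⇒ keep positive
  Lon: 6′ + 14″ = 6.23333′; 134 + 6.23333/60 = 134.1038889
  W ⇒ negate
Point 2:
  Lat: 80 + 35/60 + 54/3600 = 80.5983333
  hemisphere S, so the sign is −
  Lon: 0° + 16/60 + 52/3600 = 0 + 0.266667 + 0.014444 = 0.2811111
  hemisphere W, so the sign is −
Point 3:
  Lat: 63 + 42/60 + 5/3600 = 63.7013889
  S → negative
  Longitude: 26′ + 0″ = 26.00000′; 13 + 26.00000/60 = 13.4333333
  W ⇒ negate

1. 2.065833, -134.103889
2. -80.598333, -0.281111
3. -63.701389, -13.433333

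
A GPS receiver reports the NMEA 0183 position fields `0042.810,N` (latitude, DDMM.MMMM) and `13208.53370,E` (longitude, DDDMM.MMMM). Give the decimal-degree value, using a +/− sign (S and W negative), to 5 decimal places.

0.71350, 132.14223

Lat: degrees = first 2 digits = 0, minutes = 42.81; 0 + 42.81/60 = 0.713500
N ⇒ keep positive
Lon: split at 3 digits → 132° and 8.5337′; 132 + 8.5337/60 = 132.142228
E → positive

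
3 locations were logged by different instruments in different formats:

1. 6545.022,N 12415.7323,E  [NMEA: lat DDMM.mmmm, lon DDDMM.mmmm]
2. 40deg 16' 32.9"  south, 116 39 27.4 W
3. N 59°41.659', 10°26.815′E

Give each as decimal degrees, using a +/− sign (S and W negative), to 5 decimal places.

1. 65.75037, 124.26221
2. -40.27581, -116.65761
3. 59.69432, 10.44692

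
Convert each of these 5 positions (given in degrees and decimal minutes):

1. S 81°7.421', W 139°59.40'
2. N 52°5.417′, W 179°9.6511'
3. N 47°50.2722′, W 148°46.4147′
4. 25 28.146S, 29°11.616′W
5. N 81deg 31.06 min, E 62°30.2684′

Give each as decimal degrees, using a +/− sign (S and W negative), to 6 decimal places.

1. -81.123683, -139.990000
2. 52.090283, -179.160852
3. 47.837870, -148.773578
4. -25.469100, -29.193600
5. 81.517667, 62.504473

Point 1:
  Lat: 81 + 7.421/60 = 81.1236833
  S ⇒ negate
  λ: 139 + 59.4/60 = 139.9900000
  hemisphere W, so the sign is −
Point 2:
  Lat: 52 + 5.417/60 = 52.0902833
  N ⇒ keep positive
  Longitude: 179 + 9.6511/60 = 179.1608517
  W → negative
Point 3:
  φ: 50.2722′ = 0.837870°; total 47.8378700
  N → positive
  Longitude: 148 + 46.4147/60 = 148.7735783
  W → negative
Point 4:
  Lat: 28.146′ = 0.469100°; total 25.4691000
  S ⇒ negate
  Longitude: 29 + 11.616/60 = 29.1936000
  hemisphere W, so the sign is −
Point 5:
  Latitude: 31.06′ = 0.517667°; total 81.5176667
  N ⇒ keep positive
  Longitude: 62 + 30.2684/60 = 62.5044733
  E → positive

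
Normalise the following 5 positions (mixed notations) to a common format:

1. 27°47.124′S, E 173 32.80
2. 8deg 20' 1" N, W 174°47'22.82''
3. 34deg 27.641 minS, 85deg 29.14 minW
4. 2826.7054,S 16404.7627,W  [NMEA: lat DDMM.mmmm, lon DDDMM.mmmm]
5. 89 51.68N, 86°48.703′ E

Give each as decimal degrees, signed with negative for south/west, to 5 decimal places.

1. -27.78540, 173.54667
2. 8.33361, -174.78967
3. -34.46068, -85.48567
4. -28.44509, -164.07938
5. 89.86133, 86.81172

Point 1:
  Latitude: 47.124′ = 0.785400°; total 27.785400
  S ⇒ negate
  Lon: 32.8′ = 0.546667°; total 173.546667
  E → positive
Point 2:
  Lat: 20′ + 1″ = 20.01667′; 8 + 20.01667/60 = 8.333611
  N ⇒ keep positive
  λ: 47′ + 22.82″ = 47.38033′; 174 + 47.38033/60 = 174.789672
  W → negative
Point 3:
  Lat: 34 + 27.641/60 = 34.460683
  S → negative
  λ: 85 + 29.14/60 = 85.485667
  W → negative
Point 4:
  Latitude: degrees = first 2 digits = 28, minutes = 26.7054; 28 + 26.7054/60 = 28.445090
  hemisphere S, so the sign is −
  Lon: degrees = first 3 digits = 164, minutes = 4.7627; 164 + 4.7627/60 = 164.079378
  W ⇒ negate
Point 5:
  Latitude: 51.68′ = 0.861333°; total 89.861333
  N ⇒ keep positive
  λ: 86 + 48.703/60 = 86.811717
  E ⇒ keep positive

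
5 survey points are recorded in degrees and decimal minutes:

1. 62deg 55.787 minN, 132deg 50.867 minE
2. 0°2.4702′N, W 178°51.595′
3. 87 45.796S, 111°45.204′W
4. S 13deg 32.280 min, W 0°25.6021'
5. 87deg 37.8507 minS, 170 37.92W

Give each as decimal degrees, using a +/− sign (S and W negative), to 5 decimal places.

Point 1:
  Lat: 62 + 55.787/60 = 62.929783
  N → positive
  λ: 132 + 50.867/60 = 132.847783
  E → positive
Point 2:
  Lat: 2.4702′ = 0.041170°; total 0.041170
  N ⇒ keep positive
  Longitude: 178 + 51.595/60 = 178.859917
  W ⇒ negate
Point 3:
  φ: 87 + 45.796/60 = 87.763267
  S ⇒ negate
  Longitude: 45.204′ = 0.753400°; total 111.753400
  W ⇒ negate
Point 4:
  φ: 13 + 32.28/60 = 13.538000
  S → negative
  Longitude: 25.6021′ = 0.426702°; total 0.426702
  hemisphere W, so the sign is −
Point 5:
  Lat: 37.8507′ = 0.630845°; total 87.630845
  S ⇒ negate
  λ: 37.92′ = 0.632000°; total 170.632000
  W ⇒ negate

1. 62.92978, 132.84778
2. 0.04117, -178.85992
3. -87.76327, -111.75340
4. -13.53800, -0.42670
5. -87.63085, -170.63200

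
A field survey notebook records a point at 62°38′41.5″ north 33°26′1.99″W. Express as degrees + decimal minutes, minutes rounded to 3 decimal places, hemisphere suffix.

φ: 38 + 41.5/60 = 38.69167′
Longitude: 26 + 1.99/60 = 26.03317′

62° 38.692′ N, 33° 26.033′ W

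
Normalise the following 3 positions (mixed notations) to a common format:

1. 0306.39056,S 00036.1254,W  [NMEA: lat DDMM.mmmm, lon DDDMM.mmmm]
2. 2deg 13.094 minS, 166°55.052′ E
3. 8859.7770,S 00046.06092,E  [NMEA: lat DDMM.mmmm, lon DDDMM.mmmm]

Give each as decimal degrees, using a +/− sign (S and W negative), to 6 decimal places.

1. -3.106509, -0.602090
2. -2.218233, 166.917533
3. -88.996283, 0.767682

Point 1:
  Latitude: degrees = first 2 digits = 3, minutes = 6.39056; 3 + 6.39056/60 = 3.1065093
  S → negative
  Longitude: split at 3 digits → 000° and 36.1254′; 0 + 36.1254/60 = 0.6020900
  W ⇒ negate
Point 2:
  Lat: 13.094′ = 0.218233°; total 2.2182333
  S → negative
  λ: 166 + 55.052/60 = 166.9175333
  E ⇒ keep positive
Point 3:
  φ: split at 2 digits → 88° and 59.777′; 88 + 59.777/60 = 88.9962833
  hemisphere S, so the sign is −
  λ: degrees = first 3 digits = 0, minutes = 46.06092; 0 + 46.06092/60 = 0.7676820
  E → positive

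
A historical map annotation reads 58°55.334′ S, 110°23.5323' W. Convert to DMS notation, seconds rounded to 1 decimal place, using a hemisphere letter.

φ: 55.33400′ → 55′ and 0.33400 × 60 = 20.040″
Longitude: fractional minutes 0.53230 × 60 = 31.938″

58°55′20.0″ S, 110°23′31.9″ W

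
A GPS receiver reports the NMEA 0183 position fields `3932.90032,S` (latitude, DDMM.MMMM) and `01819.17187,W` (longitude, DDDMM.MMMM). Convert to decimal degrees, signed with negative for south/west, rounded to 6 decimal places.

-39.548339, -18.319531

φ: split at 2 digits → 39° and 32.90032′; 39 + 32.90032/60 = 39.5483387
S → negative
Lon: degrees = first 3 digits = 18, minutes = 19.17187; 18 + 19.17187/60 = 18.3195312
W → negative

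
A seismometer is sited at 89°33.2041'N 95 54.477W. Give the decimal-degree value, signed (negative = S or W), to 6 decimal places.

φ: 33.2041′ = 0.553402°; total 89.5534017
N → positive
λ: 54.477′ = 0.907950°; total 95.9079500
W → negative

89.553402, -95.907950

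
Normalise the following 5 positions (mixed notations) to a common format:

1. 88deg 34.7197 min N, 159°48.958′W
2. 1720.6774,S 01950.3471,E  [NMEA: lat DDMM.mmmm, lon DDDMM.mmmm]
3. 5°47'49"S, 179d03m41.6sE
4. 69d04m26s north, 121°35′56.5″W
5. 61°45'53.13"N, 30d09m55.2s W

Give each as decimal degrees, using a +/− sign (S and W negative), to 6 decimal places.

1. 88.578662, -159.815967
2. -17.344623, 19.839118
3. -5.796944, 179.061556
4. 69.073889, -121.599028
5. 61.764758, -30.165333

Point 1:
  Lat: 88 + 34.7197/60 = 88.5786617
  N → positive
  Lon: 159 + 48.958/60 = 159.8159667
  W ⇒ negate
Point 2:
  φ: degrees = first 2 digits = 17, minutes = 20.6774; 17 + 20.6774/60 = 17.3446233
  S ⇒ negate
  λ: degrees = first 3 digits = 19, minutes = 50.3471; 19 + 50.3471/60 = 19.8391183
  E → positive
Point 3:
  Latitude: 5° + 47/60 + 49/3600 = 5 + 0.783333 + 0.013611 = 5.7969444
  S → negative
  Lon: 179° + 3/60 + 41.6/3600 = 179 + 0.050000 + 0.011556 = 179.0615556
  E → positive
Point 4:
  Latitude: 4′ + 26″ = 4.43333′; 69 + 4.43333/60 = 69.0738889
  N → positive
  Lon: 121° + 35/60 + 56.5/3600 = 121 + 0.583333 + 0.015694 = 121.5990278
  W → negative
Point 5:
  Lat: 61 + 45/60 + 53.13/3600 = 61.7647583
  N ⇒ keep positive
  Lon: 30° + 9/60 + 55.2/3600 = 30 + 0.150000 + 0.015333 = 30.1653333
  hemisphere W, so the sign is −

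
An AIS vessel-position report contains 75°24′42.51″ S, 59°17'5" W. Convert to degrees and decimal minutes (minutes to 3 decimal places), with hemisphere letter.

φ: seconds/60 = 0.70850; minutes = 24 + 0.70850 = 24.70850
Lon: seconds/60 = 0.08333; minutes = 17 + 0.08333 = 17.08333

75° 24.709′ S, 59° 17.083′ W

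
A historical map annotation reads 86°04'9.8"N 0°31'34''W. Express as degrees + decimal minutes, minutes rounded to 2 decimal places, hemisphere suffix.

86° 4.16′ N, 0° 31.57′ W

φ: 4 + 9.8/60 = 4.1633′
λ: 31 + 34/60 = 31.5667′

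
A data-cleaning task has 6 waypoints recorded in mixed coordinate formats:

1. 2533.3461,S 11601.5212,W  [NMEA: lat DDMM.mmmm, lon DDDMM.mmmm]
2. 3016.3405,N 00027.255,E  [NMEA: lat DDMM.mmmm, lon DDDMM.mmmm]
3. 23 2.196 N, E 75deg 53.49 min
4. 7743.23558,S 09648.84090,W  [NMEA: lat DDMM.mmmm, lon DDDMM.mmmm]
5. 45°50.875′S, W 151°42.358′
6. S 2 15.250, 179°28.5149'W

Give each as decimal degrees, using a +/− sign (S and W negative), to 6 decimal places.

1. -25.555768, -116.025353
2. 30.272342, 0.454250
3. 23.036600, 75.891500
4. -77.720593, -96.814015
5. -45.847917, -151.705967
6. -2.254167, -179.475248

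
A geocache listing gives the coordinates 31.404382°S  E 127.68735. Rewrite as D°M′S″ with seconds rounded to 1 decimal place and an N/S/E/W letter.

Lat: whole degrees 31; 24.26292′ → 24′ and 15.775″
Longitude: 0.687350 × 60 = 41.24100′ → 41′, remainder × 60 = 14.460″

31°24′15.8″ S, 127°41′14.5″ E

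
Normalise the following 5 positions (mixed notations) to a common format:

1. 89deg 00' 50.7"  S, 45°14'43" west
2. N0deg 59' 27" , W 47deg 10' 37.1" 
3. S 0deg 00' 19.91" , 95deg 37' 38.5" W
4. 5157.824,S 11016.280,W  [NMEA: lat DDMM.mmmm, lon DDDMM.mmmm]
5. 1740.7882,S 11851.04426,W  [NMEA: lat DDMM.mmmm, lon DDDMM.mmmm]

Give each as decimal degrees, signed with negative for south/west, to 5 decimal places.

1. -89.01408, -45.24528
2. 0.99083, -47.17697
3. -0.00553, -95.62736
4. -51.96373, -110.27133
5. -17.67980, -118.85074

Point 1:
  φ: 89 + 0/60 + 50.7/3600 = 89.014083
  S ⇒ negate
  Lon: 45° + 14/60 + 43/3600 = 45 + 0.233333 + 0.011944 = 45.245278
  W → negative
Point 2:
  Latitude: 0 + 59/60 + 27/3600 = 0.990833
  N → positive
  λ: 10′ + 37.1″ = 10.61833′; 47 + 10.61833/60 = 47.176972
  hemisphere W, so the sign is −
Point 3:
  φ: 0′ + 19.91″ = 0.33183′; 0 + 0.33183/60 = 0.005531
  S → negative
  λ: 95° + 37/60 + 38.5/3600 = 95 + 0.616667 + 0.010694 = 95.627361
  hemisphere W, so the sign is −
Point 4:
  φ: split at 2 digits → 51° and 57.824′; 51 + 57.824/60 = 51.963733
  hemisphere S, so the sign is −
  Longitude: split at 3 digits → 110° and 16.28′; 110 + 16.28/60 = 110.271333
  W ⇒ negate
Point 5:
  Lat: split at 2 digits → 17° and 40.7882′; 17 + 40.7882/60 = 17.679803
  S ⇒ negate
  λ: degrees = first 3 digits = 118, minutes = 51.04426; 118 + 51.04426/60 = 118.850738
  hemisphere W, so the sign is −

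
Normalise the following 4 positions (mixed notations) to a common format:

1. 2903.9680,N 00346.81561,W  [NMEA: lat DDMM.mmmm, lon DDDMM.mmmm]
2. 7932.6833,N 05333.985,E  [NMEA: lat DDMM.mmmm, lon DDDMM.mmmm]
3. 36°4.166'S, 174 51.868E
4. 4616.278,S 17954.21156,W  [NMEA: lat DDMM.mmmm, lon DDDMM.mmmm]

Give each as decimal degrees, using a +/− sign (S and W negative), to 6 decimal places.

Point 1:
  φ: split at 2 digits → 29° and 3.968′; 29 + 3.968/60 = 29.0661333
  N → positive
  Longitude: split at 3 digits → 003° and 46.81561′; 3 + 46.81561/60 = 3.7802602
  hemisphere W, so the sign is −
Point 2:
  Latitude: degrees = first 2 digits = 79, minutes = 32.6833; 79 + 32.6833/60 = 79.5447217
  N → positive
  Lon: degrees = first 3 digits = 53, minutes = 33.985; 53 + 33.985/60 = 53.5664167
  E ⇒ keep positive
Point 3:
  φ: 4.166′ = 0.069433°; total 36.0694333
  S → negative
  Lon: 174 + 51.868/60 = 174.8644667
  E → positive
Point 4:
  φ: degrees = first 2 digits = 46, minutes = 16.278; 46 + 16.278/60 = 46.2713000
  S → negative
  Longitude: split at 3 digits → 179° and 54.21156′; 179 + 54.21156/60 = 179.9035260
  W ⇒ negate

1. 29.066133, -3.780260
2. 79.544722, 53.566417
3. -36.069433, 174.864467
4. -46.271300, -179.903526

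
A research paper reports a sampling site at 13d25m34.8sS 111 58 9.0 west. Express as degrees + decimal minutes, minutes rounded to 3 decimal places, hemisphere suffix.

13° 25.580′ S, 111° 58.150′ W

φ: 25 + 34.8/60 = 25.58000′
Longitude: seconds/60 = 0.15000; minutes = 58 + 0.15000 = 58.15000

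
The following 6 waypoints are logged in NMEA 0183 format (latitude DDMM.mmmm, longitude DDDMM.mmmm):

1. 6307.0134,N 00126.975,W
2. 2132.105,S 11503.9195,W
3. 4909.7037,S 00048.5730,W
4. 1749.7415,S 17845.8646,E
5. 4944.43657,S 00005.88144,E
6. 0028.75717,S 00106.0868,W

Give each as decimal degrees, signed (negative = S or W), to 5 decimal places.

Point 1:
  φ: degrees = first 2 digits = 63, minutes = 7.0134; 63 + 7.0134/60 = 63.116890
  N → positive
  Lon: split at 3 digits → 001° and 26.975′; 1 + 26.975/60 = 1.449583
  W ⇒ negate
Point 2:
  Lat: split at 2 digits → 21° and 32.105′; 21 + 32.105/60 = 21.535083
  hemisphere S, so the sign is −
  λ: degrees = first 3 digits = 115, minutes = 3.9195; 115 + 3.9195/60 = 115.065325
  W → negative
Point 3:
  Latitude: degrees = first 2 digits = 49, minutes = 9.7037; 49 + 9.7037/60 = 49.161728
  S → negative
  λ: split at 3 digits → 000° and 48.573′; 0 + 48.573/60 = 0.809550
  hemisphere W, so the sign is −
Point 4:
  Lat: degrees = first 2 digits = 17, minutes = 49.7415; 17 + 49.7415/60 = 17.829025
  S → negative
  Lon: split at 3 digits → 178° and 45.8646′; 178 + 45.8646/60 = 178.764410
  E ⇒ keep positive
Point 5:
  Latitude: degrees = first 2 digits = 49, minutes = 44.43657; 49 + 44.43657/60 = 49.740610
  hemisphere S, so the sign is −
  Lon: split at 3 digits → 000° and 5.88144′; 0 + 5.88144/60 = 0.098024
  E ⇒ keep positive
Point 6:
  Lat: degrees = first 2 digits = 0, minutes = 28.75717; 0 + 28.75717/60 = 0.479286
  S ⇒ negate
  Lon: degrees = first 3 digits = 1, minutes = 6.0868; 1 + 6.0868/60 = 1.101447
  W → negative

1. 63.11689, -1.44958
2. -21.53508, -115.06533
3. -49.16173, -0.80955
4. -17.82903, 178.76441
5. -49.74061, 0.09802
6. -0.47929, -1.10145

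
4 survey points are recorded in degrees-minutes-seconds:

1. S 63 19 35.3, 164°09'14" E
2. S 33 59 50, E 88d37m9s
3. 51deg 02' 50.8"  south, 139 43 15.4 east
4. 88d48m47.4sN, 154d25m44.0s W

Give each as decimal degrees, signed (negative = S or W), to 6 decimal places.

Point 1:
  φ: 19′ + 35.3″ = 19.58833′; 63 + 19.58833/60 = 63.3264722
  S ⇒ negate
  Longitude: 164° + 9/60 + 14/3600 = 164 + 0.150000 + 0.003889 = 164.1538889
  E ⇒ keep positive
Point 2:
  φ: 59′ + 50″ = 59.83333′; 33 + 59.83333/60 = 33.9972222
  S → negative
  λ: 88 + 37/60 + 9/3600 = 88.6191667
  E → positive
Point 3:
  Latitude: 51° + 2/60 + 50.8/3600 = 51 + 0.033333 + 0.014111 = 51.0474444
  hemisphere S, so the sign is −
  λ: 139° + 43/60 + 15.4/3600 = 139 + 0.716667 + 0.004278 = 139.7209444
  E ⇒ keep positive
Point 4:
  φ: 88° + 48/60 + 47.4/3600 = 88 + 0.800000 + 0.013167 = 88.8131667
  N ⇒ keep positive
  Longitude: 154 + 25/60 + 44/3600 = 154.4288889
  hemisphere W, so the sign is −

1. -63.326472, 164.153889
2. -33.997222, 88.619167
3. -51.047444, 139.720944
4. 88.813167, -154.428889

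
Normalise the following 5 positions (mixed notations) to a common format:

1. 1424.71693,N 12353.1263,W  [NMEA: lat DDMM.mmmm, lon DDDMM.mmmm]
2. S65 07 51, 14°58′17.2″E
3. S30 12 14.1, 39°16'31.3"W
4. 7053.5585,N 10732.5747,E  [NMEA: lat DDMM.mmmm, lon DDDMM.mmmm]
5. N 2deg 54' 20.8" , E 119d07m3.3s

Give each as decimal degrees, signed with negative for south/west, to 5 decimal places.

1. 14.41195, -123.88544
2. -65.13083, 14.97144
3. -30.20392, -39.27536
4. 70.89264, 107.54291
5. 2.90578, 119.11758

Point 1:
  Lat: degrees = first 2 digits = 14, minutes = 24.71693; 14 + 24.71693/60 = 14.411949
  N → positive
  λ: degrees = first 3 digits = 123, minutes = 53.1263; 123 + 53.1263/60 = 123.885438
  hemisphere W, so the sign is −
Point 2:
  Lat: 7′ + 51″ = 7.85000′; 65 + 7.85000/60 = 65.130833
  S → negative
  Lon: 14 + 58/60 + 17.2/3600 = 14.971444
  E ⇒ keep positive
Point 3:
  Latitude: 30 + 12/60 + 14.1/3600 = 30.203917
  S → negative
  λ: 16′ + 31.3″ = 16.52167′; 39 + 16.52167/60 = 39.275361
  W → negative
Point 4:
  φ: split at 2 digits → 70° and 53.5585′; 70 + 53.5585/60 = 70.892642
  N → positive
  Longitude: degrees = first 3 digits = 107, minutes = 32.5747; 107 + 32.5747/60 = 107.542912
  E ⇒ keep positive
Point 5:
  φ: 2 + 54/60 + 20.8/3600 = 2.905778
  N ⇒ keep positive
  Lon: 7′ + 3.3″ = 7.05500′; 119 + 7.05500/60 = 119.117583
  E → positive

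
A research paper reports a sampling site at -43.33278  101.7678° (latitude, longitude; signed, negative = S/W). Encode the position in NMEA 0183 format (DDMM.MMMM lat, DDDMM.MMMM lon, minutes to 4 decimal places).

4319.9668,S / 10146.0680,E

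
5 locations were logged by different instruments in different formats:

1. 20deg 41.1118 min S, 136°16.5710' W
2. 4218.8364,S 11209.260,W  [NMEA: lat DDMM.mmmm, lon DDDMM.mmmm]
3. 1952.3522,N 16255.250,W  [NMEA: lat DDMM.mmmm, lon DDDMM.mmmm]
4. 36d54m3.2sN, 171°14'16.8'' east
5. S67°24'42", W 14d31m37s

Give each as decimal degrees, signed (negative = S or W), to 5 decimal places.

1. -20.68520, -136.27618
2. -42.31394, -112.15433
3. 19.87254, -162.92083
4. 36.90089, 171.23800
5. -67.41167, -14.52694

Point 1:
  Lat: 41.1118′ = 0.685197°; total 20.685197
  hemisphere S, so the sign is −
  λ: 136 + 16.571/60 = 136.276183
  hemisphere W, so the sign is −
Point 2:
  Lat: split at 2 digits → 42° and 18.8364′; 42 + 18.8364/60 = 42.313940
  S ⇒ negate
  λ: degrees = first 3 digits = 112, minutes = 9.26; 112 + 9.26/60 = 112.154333
  hemisphere W, so the sign is −
Point 3:
  φ: degrees = first 2 digits = 19, minutes = 52.3522; 19 + 52.3522/60 = 19.872537
  N ⇒ keep positive
  λ: split at 3 digits → 162° and 55.25′; 162 + 55.25/60 = 162.920833
  W ⇒ negate
Point 4:
  Latitude: 36° + 54/60 + 3.2/3600 = 36 + 0.900000 + 0.000889 = 36.900889
  N ⇒ keep positive
  Lon: 14′ + 16.8″ = 14.28000′; 171 + 14.28000/60 = 171.238000
  E → positive
Point 5:
  Lat: 24′ + 42″ = 24.70000′; 67 + 24.70000/60 = 67.411667
  S ⇒ negate
  Longitude: 14 + 31/60 + 37/3600 = 14.526944
  W ⇒ negate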